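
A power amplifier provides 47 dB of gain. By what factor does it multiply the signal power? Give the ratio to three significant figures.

Power ratio = 10^(dB/10).
10^(47/10) = 10^(4.700) = 50100.

50100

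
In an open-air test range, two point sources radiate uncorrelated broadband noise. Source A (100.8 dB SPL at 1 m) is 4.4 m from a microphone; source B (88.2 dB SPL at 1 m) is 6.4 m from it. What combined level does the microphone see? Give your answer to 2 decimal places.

At the listener: L_A = 100.8 − 20·log₁₀(4.4) = 87.931 dB; L_B = 88.2 − 20·log₁₀(6.4) = 72.076 dB.
Combined: 10·log₁₀(10^(87.931/10)+10^(72.076/10)) = 88.04 dB SPL.

88.04 dB SPL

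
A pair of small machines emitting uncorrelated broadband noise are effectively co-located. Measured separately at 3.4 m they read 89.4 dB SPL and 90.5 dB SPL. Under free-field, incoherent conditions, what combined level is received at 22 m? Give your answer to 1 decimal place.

76.8 dB SPL

Combined at 3.4 m: 10·log₁₀(10^(89.4/10)+10^(90.5/10)) = 93.00 dB SPL.
Then apply −20·log₁₀(22/3.4) = -16.22 dB → 76.8 dB SPL.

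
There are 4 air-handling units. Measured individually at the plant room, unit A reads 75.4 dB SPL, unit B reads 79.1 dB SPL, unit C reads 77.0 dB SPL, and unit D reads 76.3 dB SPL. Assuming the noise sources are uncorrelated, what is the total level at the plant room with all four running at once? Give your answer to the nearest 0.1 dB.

83.2 dB SPL

Add the sources as powers (linear), then convert back to dB:
L_total = 10·log₁₀(10^(75.4/10) + 10^(79.1/10) + 10^(77.0/10) + 10^(76.3/10)) = 10·log₁₀(208700000) = 83.2 dB SPL.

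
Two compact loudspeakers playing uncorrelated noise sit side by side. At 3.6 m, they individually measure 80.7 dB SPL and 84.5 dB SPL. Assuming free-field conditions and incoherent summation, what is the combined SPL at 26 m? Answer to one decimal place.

Combined at 3.6 m: 10·log₁₀(10^(80.7/10)+10^(84.5/10)) = 86.01 dB SPL.
Then apply −20·log₁₀(26/3.6) = -17.17 dB → 68.8 dB SPL.

68.8 dB SPL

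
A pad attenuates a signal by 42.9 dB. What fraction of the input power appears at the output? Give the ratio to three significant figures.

0.0000513

Power ratio = 10^(dB/10).
10^(-42.9/10) = 10^(-4.290) = 0.0000513.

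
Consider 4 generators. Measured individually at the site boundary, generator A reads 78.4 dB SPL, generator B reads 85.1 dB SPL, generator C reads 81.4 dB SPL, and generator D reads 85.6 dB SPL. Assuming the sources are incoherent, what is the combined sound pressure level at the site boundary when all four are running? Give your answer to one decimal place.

89.5 dB SPL

Uncorrelated sources add in intensity (power), not in dB.
L_total = 10·log₁₀(10^(78.4/10) + 10^(85.1/10) + 10^(81.4/10) + 10^(85.6/10)) = 10·log₁₀(893900000) = 89.5 dB SPL.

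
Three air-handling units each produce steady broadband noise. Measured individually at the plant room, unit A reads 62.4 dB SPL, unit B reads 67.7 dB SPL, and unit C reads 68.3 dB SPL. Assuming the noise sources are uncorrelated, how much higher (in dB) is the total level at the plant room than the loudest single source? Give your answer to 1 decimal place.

3.3 dB

Add the sources as powers (linear), then convert back to dB:
L_total = 10·log₁₀(10^(62.4/10) + 10^(67.7/10) + 10^(68.3/10)) = 71.58 dB SPL.
Excess over the loudest (68.3 dB): 71.58 − 68.3 = 3.3 dB.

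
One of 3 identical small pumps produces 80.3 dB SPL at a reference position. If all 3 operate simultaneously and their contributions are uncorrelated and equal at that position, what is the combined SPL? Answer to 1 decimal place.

3 equal incoherent sources raise the level by 10·log₁₀(3) = 4.77 dB.
L_total = 80.3 + 4.77 = 85.1 dB SPL.

85.1 dB SPL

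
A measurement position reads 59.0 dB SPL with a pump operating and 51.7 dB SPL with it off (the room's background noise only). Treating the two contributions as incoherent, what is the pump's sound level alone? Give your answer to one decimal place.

Subtract intensities: L_src = 10·log₁₀(10^(L_total/10) − 10^(L_bg/10)).
L_src = 10·log₁₀(10^(59.0/10) − 10^(51.7/10)) = 10·log₁₀(646400) = 58.1 dB SPL.

58.1 dB SPL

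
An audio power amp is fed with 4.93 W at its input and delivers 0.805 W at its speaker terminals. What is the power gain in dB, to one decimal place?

For a power ratio, dB = 10·log₁₀(P₂/P₁).
10·log₁₀(0.805/4.93) = 10·log₁₀(0.1633) = -7.9 dB.

-7.9 dB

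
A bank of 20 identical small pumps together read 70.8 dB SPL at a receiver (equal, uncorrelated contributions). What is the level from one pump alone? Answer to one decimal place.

57.8 dB SPL

20 equal incoherent sources add 10·log₁₀(20) = 13.01 dB over one source.
L_one = 70.8 − 13.01 = 57.8 dB SPL.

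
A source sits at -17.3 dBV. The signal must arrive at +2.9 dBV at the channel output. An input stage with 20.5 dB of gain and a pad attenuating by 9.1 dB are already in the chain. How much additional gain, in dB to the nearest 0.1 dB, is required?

8.8 dB

The required make-up gain is the shortfall in the dB sum.
G = +2.9 − (-17.3) − 20.5 + 9.1 = 8.8 dB.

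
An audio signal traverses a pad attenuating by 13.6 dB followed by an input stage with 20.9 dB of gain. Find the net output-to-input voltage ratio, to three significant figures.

Net gain = (−13.6) + 20.9 = 7.3 dB.
Voltage ratio = 10^(7.3/20) = 2.32.

2.32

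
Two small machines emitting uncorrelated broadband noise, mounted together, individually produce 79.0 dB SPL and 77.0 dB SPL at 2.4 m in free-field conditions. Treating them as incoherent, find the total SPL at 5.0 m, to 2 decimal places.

Combined at 2.4 m: 10·log₁₀(10^(79.0/10)+10^(77.0/10)) = 81.124 dB SPL.
Then apply −20·log₁₀(5.0/2.4) = -6.375 dB → 74.75 dB SPL.

74.75 dB SPL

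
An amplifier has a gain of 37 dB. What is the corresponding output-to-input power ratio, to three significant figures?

5010

Power ratio = 10^(dB/10).
10^(37/10) = 10^(3.700) = 5010.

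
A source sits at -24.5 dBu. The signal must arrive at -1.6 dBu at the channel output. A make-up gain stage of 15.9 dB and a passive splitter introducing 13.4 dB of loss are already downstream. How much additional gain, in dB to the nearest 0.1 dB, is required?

The required make-up gain is the shortfall in the dB sum.
G = -1.6 − (-24.5) − 15.9 + 13.4 = 20.4 dB.

20.4 dB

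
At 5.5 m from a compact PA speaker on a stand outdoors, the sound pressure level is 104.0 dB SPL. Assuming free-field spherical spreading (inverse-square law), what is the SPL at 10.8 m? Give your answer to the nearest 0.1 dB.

For a point source in a free field, ΔL = −20·log₁₀(d₂/d₁).
ΔL = −20·log₁₀(10.8/5.5) = -5.86 dB, so L₂ = 104.0 + (-5.86) = 98.1 dB SPL.

98.1 dB SPL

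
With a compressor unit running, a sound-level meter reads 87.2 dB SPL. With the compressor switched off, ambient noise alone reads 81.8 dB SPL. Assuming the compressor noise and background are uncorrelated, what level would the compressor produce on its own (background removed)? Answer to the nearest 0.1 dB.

85.7 dB SPL

Background correction is a power subtraction:
L_src = 10·log₁₀(10^(87.2/10) − 10^(81.8/10)) = 10·log₁₀(373500000) = 85.7 dB SPL.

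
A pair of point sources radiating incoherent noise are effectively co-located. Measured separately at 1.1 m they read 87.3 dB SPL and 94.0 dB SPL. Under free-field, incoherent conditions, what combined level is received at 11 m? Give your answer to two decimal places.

Combined at 1.1 m: 10·log₁₀(10^(87.3/10)+10^(94.0/10)) = 94.841 dB SPL.
Then apply −20·log₁₀(11/1.1) = -20.000 dB → 74.84 dB SPL.

74.84 dB SPL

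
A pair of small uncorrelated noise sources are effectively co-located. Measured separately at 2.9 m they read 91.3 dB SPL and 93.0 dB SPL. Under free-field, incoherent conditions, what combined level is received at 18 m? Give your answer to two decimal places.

Combined at 2.9 m: 10·log₁₀(10^(91.3/10)+10^(93.0/10)) = 95.243 dB SPL.
Then apply −20·log₁₀(18/2.9) = -15.857 dB → 79.39 dB SPL.

79.39 dB SPL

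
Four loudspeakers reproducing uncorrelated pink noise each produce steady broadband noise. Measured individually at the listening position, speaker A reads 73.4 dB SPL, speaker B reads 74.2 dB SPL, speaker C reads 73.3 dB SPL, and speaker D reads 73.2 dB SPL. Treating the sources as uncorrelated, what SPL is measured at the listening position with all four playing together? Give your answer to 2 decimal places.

Uncorrelated sources add in intensity (power), not in dB.
L_total = 10·log₁₀(10^(73.4/10) + 10^(74.2/10) + 10^(73.3/10) + 10^(73.2/10)) = 10·log₁₀(90450000) = 79.56 dB SPL.

79.56 dB SPL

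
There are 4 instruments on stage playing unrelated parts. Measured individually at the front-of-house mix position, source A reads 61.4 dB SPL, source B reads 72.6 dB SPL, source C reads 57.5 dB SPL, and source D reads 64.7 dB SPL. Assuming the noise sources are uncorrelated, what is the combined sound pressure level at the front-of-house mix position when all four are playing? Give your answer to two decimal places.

73.63 dB SPL

Uncorrelated sources add in intensity (power), not in dB.
L_total = 10·log₁₀(10^(61.4/10) + 10^(72.6/10) + 10^(57.5/10) + 10^(64.7/10)) = 10·log₁₀(23090000) = 73.63 dB SPL.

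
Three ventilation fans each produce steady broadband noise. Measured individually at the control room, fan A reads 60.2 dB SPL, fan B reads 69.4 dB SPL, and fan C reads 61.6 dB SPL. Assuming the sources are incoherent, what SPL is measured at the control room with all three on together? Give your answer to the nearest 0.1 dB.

70.5 dB SPL

Add the sources as powers (linear), then convert back to dB:
L_total = 10·log₁₀(10^(60.2/10) + 10^(69.4/10) + 10^(61.6/10)) = 10·log₁₀(11200000) = 70.5 dB SPL.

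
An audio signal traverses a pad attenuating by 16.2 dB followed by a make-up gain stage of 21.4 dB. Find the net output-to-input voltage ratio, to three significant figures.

1.82

Net gain = (−16.2) + 21.4 = 5.2 dB.
Voltage ratio = 10^(5.2/20) = 1.82.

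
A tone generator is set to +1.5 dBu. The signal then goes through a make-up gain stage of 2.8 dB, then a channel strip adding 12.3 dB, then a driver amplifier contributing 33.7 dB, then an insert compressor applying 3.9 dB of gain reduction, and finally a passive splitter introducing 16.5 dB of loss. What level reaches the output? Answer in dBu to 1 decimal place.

+29.9 dBu

Cascaded gains and losses add directly in dB.
+1.5 + 2.8 + 12.3 + 33.7 − 3.9 − 16.5 = +29.9 dBu.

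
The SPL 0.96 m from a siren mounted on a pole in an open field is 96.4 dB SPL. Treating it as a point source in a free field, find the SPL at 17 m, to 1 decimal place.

Inverse-square spreading gives ΔL = −20·log₁₀(d₂/d₁).
ΔL = −20·log₁₀(17/0.96) = -24.96 dB, so L₂ = 96.4 + (-24.96) = 71.4 dB SPL.

71.4 dB SPL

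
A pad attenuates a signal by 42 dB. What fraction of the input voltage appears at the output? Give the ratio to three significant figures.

0.00794

Voltage ratio = 10^(dB/20).
10^(-42/20) = 10^(-2.100) = 0.00794.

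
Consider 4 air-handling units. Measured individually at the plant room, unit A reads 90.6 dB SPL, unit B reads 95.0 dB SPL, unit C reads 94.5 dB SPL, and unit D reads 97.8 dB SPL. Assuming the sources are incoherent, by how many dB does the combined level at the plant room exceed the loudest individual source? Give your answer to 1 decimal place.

3.4 dB

Incoherent sources sum as intensities:
L_total = 10·log₁₀(10^(90.6/10) + 10^(95.0/10) + 10^(94.5/10) + 10^(97.8/10)) = 101.19 dB SPL.
Excess over the loudest (97.8 dB): 101.19 − 97.8 = 3.4 dB.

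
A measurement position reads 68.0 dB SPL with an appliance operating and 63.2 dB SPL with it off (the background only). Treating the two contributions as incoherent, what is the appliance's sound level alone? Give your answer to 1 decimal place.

66.3 dB SPL

Subtract intensities: L_src = 10·log₁₀(10^(L_total/10) − 10^(L_bg/10)).
L_src = 10·log₁₀(10^(68.0/10) − 10^(63.2/10)) = 10·log₁₀(4220000) = 66.3 dB SPL.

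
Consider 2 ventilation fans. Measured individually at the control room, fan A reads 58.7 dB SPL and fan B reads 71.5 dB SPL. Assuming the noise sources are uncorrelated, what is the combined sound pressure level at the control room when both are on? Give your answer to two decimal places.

71.72 dB SPL

Incoherent sources sum as intensities:
L_total = 10·log₁₀(10^(58.7/10) + 10^(71.5/10)) = 10·log₁₀(14870000) = 71.72 dB SPL.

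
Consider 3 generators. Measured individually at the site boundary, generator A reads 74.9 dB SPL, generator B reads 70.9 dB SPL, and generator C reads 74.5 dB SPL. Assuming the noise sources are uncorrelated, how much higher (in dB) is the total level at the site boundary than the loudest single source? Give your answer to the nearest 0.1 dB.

Incoherent sources sum as intensities:
L_total = 10·log₁₀(10^(74.9/10) + 10^(70.9/10) + 10^(74.5/10)) = 78.54 dB SPL.
Excess over the loudest (74.9 dB): 78.54 − 74.9 = 3.6 dB.

3.6 dB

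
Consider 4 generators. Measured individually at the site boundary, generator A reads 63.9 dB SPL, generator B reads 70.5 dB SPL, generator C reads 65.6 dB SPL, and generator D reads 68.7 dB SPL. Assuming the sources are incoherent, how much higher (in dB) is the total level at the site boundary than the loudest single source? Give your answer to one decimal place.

3.4 dB

Add the sources as powers (linear), then convert back to dB:
L_total = 10·log₁₀(10^(63.9/10) + 10^(70.5/10) + 10^(65.6/10) + 10^(68.7/10)) = 73.93 dB SPL.
Excess over the loudest (70.5 dB): 73.93 − 70.5 = 3.4 dB.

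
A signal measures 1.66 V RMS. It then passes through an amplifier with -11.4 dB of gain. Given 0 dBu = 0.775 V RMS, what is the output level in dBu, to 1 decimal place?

-4.8 dBu

Input level: 20·log₁₀(1.66/0.775) = 6.62 dBu.
Output: 6.62 − 11.4 = -4.8 dBu.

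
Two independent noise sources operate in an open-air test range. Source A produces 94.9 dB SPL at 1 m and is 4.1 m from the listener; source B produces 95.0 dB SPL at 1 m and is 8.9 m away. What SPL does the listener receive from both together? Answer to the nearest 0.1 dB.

83.5 dB SPL

At the listener: L_A = 94.9 − 20·log₁₀(4.1) = 82.64 dB; L_B = 95.0 − 20·log₁₀(8.9) = 76.01 dB.
Combined: 10·log₁₀(10^(82.64/10)+10^(76.01/10)) = 83.5 dB SPL.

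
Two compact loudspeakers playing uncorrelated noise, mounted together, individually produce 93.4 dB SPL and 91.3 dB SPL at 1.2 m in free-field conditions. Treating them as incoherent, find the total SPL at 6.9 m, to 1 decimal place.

80.3 dB SPL

Combined at 1.2 m: 10·log₁₀(10^(93.4/10)+10^(91.3/10)) = 95.49 dB SPL.
Then apply −20·log₁₀(6.9/1.2) = -15.19 dB → 80.3 dB SPL.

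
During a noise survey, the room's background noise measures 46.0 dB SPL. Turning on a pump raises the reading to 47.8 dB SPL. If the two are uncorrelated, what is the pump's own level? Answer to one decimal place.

43.1 dB SPL

Subtract intensities: L_src = 10·log₁₀(10^(L_total/10) − 10^(L_bg/10)).
L_src = 10·log₁₀(10^(47.8/10) − 10^(46.0/10)) = 10·log₁₀(20450) = 43.1 dB SPL.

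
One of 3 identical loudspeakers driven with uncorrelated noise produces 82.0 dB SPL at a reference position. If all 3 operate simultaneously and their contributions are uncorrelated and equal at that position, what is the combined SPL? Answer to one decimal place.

86.8 dB SPL

3 equal incoherent sources raise the level by 10·log₁₀(3) = 4.77 dB.
L_total = 82.0 + 4.77 = 86.8 dB SPL.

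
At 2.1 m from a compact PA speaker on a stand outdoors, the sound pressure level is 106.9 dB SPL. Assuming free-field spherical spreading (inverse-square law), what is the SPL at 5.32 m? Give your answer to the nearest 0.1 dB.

98.8 dB SPL

Free-field point source: level drops by 20·log₁₀ of the distance ratio.
ΔL = −20·log₁₀(5.32/2.1) = -8.07 dB, so L₂ = 106.9 + (-8.07) = 98.8 dB SPL.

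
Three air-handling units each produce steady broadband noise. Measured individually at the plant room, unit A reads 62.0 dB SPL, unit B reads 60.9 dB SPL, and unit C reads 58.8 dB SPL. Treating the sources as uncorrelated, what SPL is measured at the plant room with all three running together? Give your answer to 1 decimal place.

Uncorrelated sources add in intensity (power), not in dB.
L_total = 10·log₁₀(10^(62.0/10) + 10^(60.9/10) + 10^(58.8/10)) = 10·log₁₀(3574000) = 65.5 dB SPL.

65.5 dB SPL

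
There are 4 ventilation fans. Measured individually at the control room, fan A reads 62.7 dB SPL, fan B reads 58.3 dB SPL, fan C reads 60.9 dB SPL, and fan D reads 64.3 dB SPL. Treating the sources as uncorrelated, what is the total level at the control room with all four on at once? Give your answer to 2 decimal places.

68.10 dB SPL

Add the sources as powers (linear), then convert back to dB:
L_total = 10·log₁₀(10^(62.7/10) + 10^(58.3/10) + 10^(60.9/10) + 10^(64.3/10)) = 10·log₁₀(6460000) = 68.10 dB SPL.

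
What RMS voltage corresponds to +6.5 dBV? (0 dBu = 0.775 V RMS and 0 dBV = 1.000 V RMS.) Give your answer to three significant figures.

2.11 V

V = 1.000 V × 10^(+6.5/20).
= 1.000 × 2.113 = 2.11 V.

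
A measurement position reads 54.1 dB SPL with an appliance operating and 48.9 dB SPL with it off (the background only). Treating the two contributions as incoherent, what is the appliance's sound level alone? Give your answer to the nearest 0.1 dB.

52.5 dB SPL

Remove the background by subtracting linear intensities:
L_src = 10·log₁₀(10^(54.1/10) − 10^(48.9/10)) = 10·log₁₀(179400) = 52.5 dB SPL.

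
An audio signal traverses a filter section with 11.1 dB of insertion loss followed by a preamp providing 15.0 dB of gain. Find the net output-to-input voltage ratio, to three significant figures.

Net gain = (−11.1) + 15.0 = 3.9 dB.
Voltage ratio = 10^(3.9/20) = 1.57.

1.57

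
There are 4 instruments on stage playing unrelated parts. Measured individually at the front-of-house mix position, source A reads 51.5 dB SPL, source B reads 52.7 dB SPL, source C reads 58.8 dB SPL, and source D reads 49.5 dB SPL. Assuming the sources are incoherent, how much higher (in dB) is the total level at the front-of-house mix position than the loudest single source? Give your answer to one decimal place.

1.9 dB

Incoherent sources sum as intensities:
L_total = 10·log₁₀(10^(51.5/10) + 10^(52.7/10) + 10^(58.8/10) + 10^(49.5/10)) = 60.70 dB SPL.
Excess over the loudest (58.8 dB): 60.70 − 58.8 = 1.9 dB.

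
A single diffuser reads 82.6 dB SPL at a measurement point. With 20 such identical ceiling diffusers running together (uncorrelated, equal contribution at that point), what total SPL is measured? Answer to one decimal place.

20 equal incoherent sources raise the level by 10·log₁₀(20) = 13.01 dB.
L_total = 82.6 + 13.01 = 95.6 dB SPL.

95.6 dB SPL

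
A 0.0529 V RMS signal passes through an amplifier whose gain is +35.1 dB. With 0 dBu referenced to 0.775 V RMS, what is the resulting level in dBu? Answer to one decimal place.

Input level: 20·log₁₀(0.0529/0.775) = -23.32 dBu.
Output: -23.32 + 35.1 = +11.8 dBu.

+11.8 dBu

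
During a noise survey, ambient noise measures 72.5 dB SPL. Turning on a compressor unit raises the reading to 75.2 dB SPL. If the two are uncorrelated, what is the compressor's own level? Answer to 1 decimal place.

71.9 dB SPL

Subtract intensities: L_src = 10·log₁₀(10^(L_total/10) − 10^(L_bg/10)).
L_src = 10·log₁₀(10^(75.2/10) − 10^(72.5/10)) = 10·log₁₀(15330000) = 71.9 dB SPL.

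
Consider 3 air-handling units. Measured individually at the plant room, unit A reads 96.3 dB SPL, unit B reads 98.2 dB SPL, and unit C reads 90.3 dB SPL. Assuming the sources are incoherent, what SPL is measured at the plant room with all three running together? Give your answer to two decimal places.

Add the sources as powers (linear), then convert back to dB:
L_total = 10·log₁₀(10^(96.3/10) + 10^(98.2/10) + 10^(90.3/10)) = 10·log₁₀(11944000000) = 100.77 dB SPL.

100.77 dB SPL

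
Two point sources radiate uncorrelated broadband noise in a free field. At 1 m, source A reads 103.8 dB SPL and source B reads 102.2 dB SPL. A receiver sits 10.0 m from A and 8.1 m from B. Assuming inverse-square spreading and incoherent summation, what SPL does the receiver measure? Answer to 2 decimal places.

At the listener: L_A = 103.8 − 20·log₁₀(10.0) = 83.800 dB; L_B = 102.2 − 20·log₁₀(8.1) = 84.030 dB.
Combined: 10·log₁₀(10^(83.800/10)+10^(84.030/10)) = 86.93 dB SPL.

86.93 dB SPL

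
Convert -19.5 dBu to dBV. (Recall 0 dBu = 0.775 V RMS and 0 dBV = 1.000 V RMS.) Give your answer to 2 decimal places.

-21.71 dBV

The offset between the scales is 20·log₁₀(0.775/1.000) = −2.214 dB.
So dBV = -19.5 − 2.214 = -21.71 dBV.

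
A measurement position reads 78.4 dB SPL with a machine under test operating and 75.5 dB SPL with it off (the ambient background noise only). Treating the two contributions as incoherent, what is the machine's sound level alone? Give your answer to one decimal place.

Remove the background by subtracting linear intensities:
L_src = 10·log₁₀(10^(78.4/10) − 10^(75.5/10)) = 10·log₁₀(33700000) = 75.3 dB SPL.

75.3 dB SPL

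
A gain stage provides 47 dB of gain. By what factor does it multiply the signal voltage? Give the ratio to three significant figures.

224

Voltage ratio = 10^(dB/20).
10^(47/20) = 10^(2.350) = 224.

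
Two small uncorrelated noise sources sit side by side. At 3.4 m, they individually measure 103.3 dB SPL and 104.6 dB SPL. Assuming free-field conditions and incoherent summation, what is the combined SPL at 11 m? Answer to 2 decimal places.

96.81 dB SPL

Combined at 3.4 m: 10·log₁₀(10^(103.3/10)+10^(104.6/10)) = 107.009 dB SPL.
Then apply −20·log₁₀(11/3.4) = -10.198 dB → 96.81 dB SPL.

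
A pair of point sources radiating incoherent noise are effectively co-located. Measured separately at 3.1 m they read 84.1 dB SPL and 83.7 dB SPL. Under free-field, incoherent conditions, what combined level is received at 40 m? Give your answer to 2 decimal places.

64.70 dB SPL

Combined at 3.1 m: 10·log₁₀(10^(84.1/10)+10^(83.7/10)) = 86.915 dB SPL.
Then apply −20·log₁₀(40/3.1) = -22.214 dB → 64.70 dB SPL.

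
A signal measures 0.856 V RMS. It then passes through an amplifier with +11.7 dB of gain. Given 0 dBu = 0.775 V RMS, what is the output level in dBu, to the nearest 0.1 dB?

Input level: 20·log₁₀(0.856/0.775) = 0.86 dBu.
Output: 0.86 + 11.7 = +12.6 dBu.

+12.6 dBu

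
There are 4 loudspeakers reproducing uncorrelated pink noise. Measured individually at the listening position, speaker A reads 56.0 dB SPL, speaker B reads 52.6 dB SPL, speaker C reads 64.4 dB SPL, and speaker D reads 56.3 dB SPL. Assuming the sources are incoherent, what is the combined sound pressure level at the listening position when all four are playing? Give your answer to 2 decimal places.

65.75 dB SPL

Add the sources as powers (linear), then convert back to dB:
L_total = 10·log₁₀(10^(56.0/10) + 10^(52.6/10) + 10^(64.4/10) + 10^(56.3/10)) = 10·log₁₀(3761000) = 65.75 dB SPL.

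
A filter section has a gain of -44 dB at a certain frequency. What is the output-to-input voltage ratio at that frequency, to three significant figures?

0.00631

Voltage ratio = 10^(dB/20).
10^(-44/20) = 10^(-2.200) = 0.00631.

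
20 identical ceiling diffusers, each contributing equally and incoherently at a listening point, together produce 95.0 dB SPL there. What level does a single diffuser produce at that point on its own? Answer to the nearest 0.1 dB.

20 equal incoherent sources add 10·log₁₀(20) = 13.01 dB over one source.
L_one = 95.0 − 13.01 = 82.0 dB SPL.

82.0 dB SPL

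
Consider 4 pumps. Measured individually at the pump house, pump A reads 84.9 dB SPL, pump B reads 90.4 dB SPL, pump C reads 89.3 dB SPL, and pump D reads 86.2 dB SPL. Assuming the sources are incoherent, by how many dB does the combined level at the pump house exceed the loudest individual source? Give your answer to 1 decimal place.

Uncorrelated sources add in intensity (power), not in dB.
L_total = 10·log₁₀(10^(84.9/10) + 10^(90.4/10) + 10^(89.3/10) + 10^(86.2/10)) = 94.27 dB SPL.
Excess over the loudest (90.4 dB): 94.27 − 90.4 = 3.9 dB.

3.9 dB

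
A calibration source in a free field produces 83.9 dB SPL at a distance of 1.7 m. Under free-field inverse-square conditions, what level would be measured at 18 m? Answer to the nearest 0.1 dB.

Free-field point source: level drops by 20·log₁₀ of the distance ratio.
ΔL = −20·log₁₀(18/1.7) = -20.50 dB, so L₂ = 83.9 + (-20.50) = 63.4 dB SPL.

63.4 dB SPL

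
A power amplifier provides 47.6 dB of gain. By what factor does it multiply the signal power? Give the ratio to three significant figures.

Power ratio = 10^(dB/10).
10^(47.6/10) = 10^(4.760) = 57500.

57500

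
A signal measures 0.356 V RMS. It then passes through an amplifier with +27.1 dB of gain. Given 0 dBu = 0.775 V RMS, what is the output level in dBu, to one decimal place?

+20.3 dBu

Input level: 20·log₁₀(0.356/0.775) = -6.76 dBu.
Output: -6.76 + 27.1 = +20.3 dBu.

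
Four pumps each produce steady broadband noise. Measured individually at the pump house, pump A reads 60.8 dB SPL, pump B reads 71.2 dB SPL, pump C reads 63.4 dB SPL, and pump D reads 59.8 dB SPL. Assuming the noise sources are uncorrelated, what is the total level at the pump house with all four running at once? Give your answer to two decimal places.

Add the sources as powers (linear), then convert back to dB:
L_total = 10·log₁₀(10^(60.8/10) + 10^(71.2/10) + 10^(63.4/10) + 10^(59.8/10)) = 10·log₁₀(17530000) = 72.44 dB SPL.

72.44 dB SPL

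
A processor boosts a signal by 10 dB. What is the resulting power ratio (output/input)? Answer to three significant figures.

Power ratio = 10^(dB/10).
10^(10/10) = 10^(1.000) = 10.0.

10.0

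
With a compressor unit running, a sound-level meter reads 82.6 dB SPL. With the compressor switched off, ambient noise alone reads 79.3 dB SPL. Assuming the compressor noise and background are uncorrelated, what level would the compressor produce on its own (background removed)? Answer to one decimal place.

79.9 dB SPL

Subtract intensities: L_src = 10·log₁₀(10^(L_total/10) − 10^(L_bg/10)).
L_src = 10·log₁₀(10^(82.6/10) − 10^(79.3/10)) = 10·log₁₀(96860000) = 79.9 dB SPL.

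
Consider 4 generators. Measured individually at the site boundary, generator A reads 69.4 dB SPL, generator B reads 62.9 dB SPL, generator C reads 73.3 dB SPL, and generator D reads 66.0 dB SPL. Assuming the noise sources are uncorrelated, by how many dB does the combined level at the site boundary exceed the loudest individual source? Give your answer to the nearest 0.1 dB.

2.3 dB

Uncorrelated sources add in intensity (power), not in dB.
L_total = 10·log₁₀(10^(69.4/10) + 10^(62.9/10) + 10^(73.3/10) + 10^(66.0/10)) = 75.57 dB SPL.
Excess over the loudest (73.3 dB): 75.57 − 73.3 = 2.3 dB.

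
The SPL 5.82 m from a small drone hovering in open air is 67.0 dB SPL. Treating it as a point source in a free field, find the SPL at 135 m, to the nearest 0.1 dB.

39.7 dB SPL

For a point source in a free field, ΔL = −20·log₁₀(d₂/d₁).
ΔL = −20·log₁₀(135/5.82) = -27.31 dB, so L₂ = 67.0 + (-27.31) = 39.7 dB SPL.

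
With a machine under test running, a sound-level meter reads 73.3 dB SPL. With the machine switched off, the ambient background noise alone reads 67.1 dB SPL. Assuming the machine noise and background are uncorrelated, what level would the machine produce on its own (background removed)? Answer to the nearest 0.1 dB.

72.1 dB SPL

Subtract intensities: L_src = 10·log₁₀(10^(L_total/10) − 10^(L_bg/10)).
L_src = 10·log₁₀(10^(73.3/10) − 10^(67.1/10)) = 10·log₁₀(16250000) = 72.1 dB SPL.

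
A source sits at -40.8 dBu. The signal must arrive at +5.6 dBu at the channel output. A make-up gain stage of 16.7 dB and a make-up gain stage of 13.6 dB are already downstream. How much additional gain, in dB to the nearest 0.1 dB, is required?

The required make-up gain is the shortfall in the dB sum.
G = +5.6 − (-40.8) − 16.7 − 13.6 = 16.1 dB.

16.1 dB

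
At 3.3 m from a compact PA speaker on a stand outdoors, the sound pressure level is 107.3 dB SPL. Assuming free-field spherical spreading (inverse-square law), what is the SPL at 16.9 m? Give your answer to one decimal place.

Inverse-square spreading gives ΔL = −20·log₁₀(d₂/d₁).
ΔL = −20·log₁₀(16.9/3.3) = -14.19 dB, so L₂ = 107.3 + (-14.19) = 93.1 dB SPL.

93.1 dB SPL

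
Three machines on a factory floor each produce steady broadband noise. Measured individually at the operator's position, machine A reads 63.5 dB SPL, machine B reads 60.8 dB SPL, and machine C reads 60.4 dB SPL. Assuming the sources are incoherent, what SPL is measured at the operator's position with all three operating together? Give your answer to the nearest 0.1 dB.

Uncorrelated sources add in intensity (power), not in dB.
L_total = 10·log₁₀(10^(63.5/10) + 10^(60.8/10) + 10^(60.4/10)) = 10·log₁₀(4537000) = 66.6 dB SPL.

66.6 dB SPL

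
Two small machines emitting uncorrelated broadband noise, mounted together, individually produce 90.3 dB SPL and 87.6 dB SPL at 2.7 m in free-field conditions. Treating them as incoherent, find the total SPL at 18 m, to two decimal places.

Combined at 2.7 m: 10·log₁₀(10^(90.3/10)+10^(87.6/10)) = 92.167 dB SPL.
Then apply −20·log₁₀(18/2.7) = -16.478 dB → 75.69 dB SPL.

75.69 dB SPL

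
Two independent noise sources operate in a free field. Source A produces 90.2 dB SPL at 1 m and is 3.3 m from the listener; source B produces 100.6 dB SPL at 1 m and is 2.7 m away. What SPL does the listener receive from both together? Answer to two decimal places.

92.23 dB SPL

At the listener: L_A = 90.2 − 20·log₁₀(3.3) = 79.830 dB; L_B = 100.6 − 20·log₁₀(2.7) = 91.973 dB.
Combined: 10·log₁₀(10^(79.830/10)+10^(91.973/10)) = 92.23 dB SPL.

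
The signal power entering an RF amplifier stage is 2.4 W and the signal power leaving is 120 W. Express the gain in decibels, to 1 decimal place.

17.0 dB

Power ratio → dB uses the 10·log₁₀ form:
10·log₁₀(120/2.4) = 10·log₁₀(50.00) = 17.0 dB.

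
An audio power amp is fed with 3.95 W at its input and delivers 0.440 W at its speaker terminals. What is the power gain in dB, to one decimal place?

-9.5 dB

Power ratio → dB uses the 10·log₁₀ form:
10·log₁₀(0.440/3.95) = 10·log₁₀(0.1114) = -9.5 dB.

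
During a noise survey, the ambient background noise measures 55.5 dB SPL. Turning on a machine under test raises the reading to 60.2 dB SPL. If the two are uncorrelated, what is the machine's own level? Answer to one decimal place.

58.4 dB SPL

Background correction is a power subtraction:
L_src = 10·log₁₀(10^(60.2/10) − 10^(55.5/10)) = 10·log₁₀(692300) = 58.4 dB SPL.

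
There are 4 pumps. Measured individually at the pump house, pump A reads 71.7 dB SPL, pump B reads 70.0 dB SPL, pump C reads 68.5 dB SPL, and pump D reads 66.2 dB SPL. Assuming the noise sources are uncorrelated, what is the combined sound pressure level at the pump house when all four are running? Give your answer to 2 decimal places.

75.57 dB SPL

Add the sources as powers (linear), then convert back to dB:
L_total = 10·log₁₀(10^(71.7/10) + 10^(70.0/10) + 10^(68.5/10) + 10^(66.2/10)) = 10·log₁₀(36040000) = 75.57 dB SPL.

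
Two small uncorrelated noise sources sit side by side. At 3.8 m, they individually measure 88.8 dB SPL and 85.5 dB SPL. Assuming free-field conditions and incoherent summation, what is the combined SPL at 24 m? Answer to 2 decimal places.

74.46 dB SPL

Combined at 3.8 m: 10·log₁₀(10^(88.8/10)+10^(85.5/10)) = 90.466 dB SPL.
Then apply −20·log₁₀(24/3.8) = -16.009 dB → 74.46 dB SPL.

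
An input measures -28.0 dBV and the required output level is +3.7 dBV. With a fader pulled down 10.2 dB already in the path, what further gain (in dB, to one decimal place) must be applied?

The required make-up gain is the shortfall in the dB sum.
G = +3.7 − (-28.0) + 10.2 = 41.9 dB.

41.9 dB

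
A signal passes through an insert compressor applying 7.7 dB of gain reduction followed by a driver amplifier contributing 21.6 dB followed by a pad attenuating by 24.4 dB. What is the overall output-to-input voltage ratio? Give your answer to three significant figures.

Net gain = (−7.7) + 21.6 + (−24.4) = -10.5 dB.
Voltage ratio = 10^(-10.5/20) = 0.299.

0.299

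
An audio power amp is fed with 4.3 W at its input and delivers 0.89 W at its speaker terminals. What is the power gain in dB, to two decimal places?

Power ratio → dB uses the 10·log₁₀ form:
10·log₁₀(0.89/4.3) = 10·log₁₀(0.2070) = -6.84 dB.

-6.84 dB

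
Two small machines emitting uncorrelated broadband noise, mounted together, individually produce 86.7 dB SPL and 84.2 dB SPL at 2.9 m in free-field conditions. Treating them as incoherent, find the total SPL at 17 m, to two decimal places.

Combined at 2.9 m: 10·log₁₀(10^(86.7/10)+10^(84.2/10)) = 88.638 dB SPL.
Then apply −20·log₁₀(17/2.9) = -15.361 dB → 73.28 dB SPL.

73.28 dB SPL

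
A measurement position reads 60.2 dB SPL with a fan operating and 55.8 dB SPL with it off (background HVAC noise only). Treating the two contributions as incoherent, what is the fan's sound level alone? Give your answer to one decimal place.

58.2 dB SPL

Remove the background by subtracting linear intensities:
L_src = 10·log₁₀(10^(60.2/10) − 10^(55.8/10)) = 10·log₁₀(666900) = 58.2 dB SPL.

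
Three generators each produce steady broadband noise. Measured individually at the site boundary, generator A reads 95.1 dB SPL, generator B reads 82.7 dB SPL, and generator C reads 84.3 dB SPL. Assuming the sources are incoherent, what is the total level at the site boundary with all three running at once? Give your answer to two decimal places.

Add the sources as powers (linear), then convert back to dB:
L_total = 10·log₁₀(10^(95.1/10) + 10^(82.7/10) + 10^(84.3/10)) = 10·log₁₀(3691000000) = 95.67 dB SPL.

95.67 dB SPL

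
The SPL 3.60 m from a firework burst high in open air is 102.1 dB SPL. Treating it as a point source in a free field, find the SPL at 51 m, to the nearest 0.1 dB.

79.1 dB SPL

Inverse-square spreading gives ΔL = −20·log₁₀(d₂/d₁).
ΔL = −20·log₁₀(51/3.60) = -23.03 dB, so L₂ = 102.1 + (-23.03) = 79.1 dB SPL.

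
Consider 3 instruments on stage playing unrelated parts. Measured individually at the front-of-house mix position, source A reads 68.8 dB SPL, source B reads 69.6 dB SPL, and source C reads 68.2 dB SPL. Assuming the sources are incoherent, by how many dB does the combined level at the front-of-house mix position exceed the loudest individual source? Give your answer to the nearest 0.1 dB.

Uncorrelated sources add in intensity (power), not in dB.
L_total = 10·log₁₀(10^(68.8/10) + 10^(69.6/10) + 10^(68.2/10)) = 73.68 dB SPL.
Excess over the loudest (69.6 dB): 73.68 − 69.6 = 4.1 dB.

4.1 dB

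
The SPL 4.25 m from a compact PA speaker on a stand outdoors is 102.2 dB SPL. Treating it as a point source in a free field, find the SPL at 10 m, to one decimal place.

94.8 dB SPL

For a point source in a free field, ΔL = −20·log₁₀(d₂/d₁).
ΔL = −20·log₁₀(10/4.25) = -7.43 dB, so L₂ = 102.2 + (-7.43) = 94.8 dB SPL.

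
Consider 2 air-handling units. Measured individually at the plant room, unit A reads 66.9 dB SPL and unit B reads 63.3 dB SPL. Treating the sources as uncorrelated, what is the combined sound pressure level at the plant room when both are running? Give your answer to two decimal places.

Incoherent sources sum as intensities:
L_total = 10·log₁₀(10^(66.9/10) + 10^(63.3/10)) = 10·log₁₀(7036000) = 68.47 dB SPL.

68.47 dB SPL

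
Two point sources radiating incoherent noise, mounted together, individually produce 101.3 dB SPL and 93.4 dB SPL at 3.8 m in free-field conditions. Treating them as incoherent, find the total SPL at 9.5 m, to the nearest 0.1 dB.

94.0 dB SPL

Combined at 3.8 m: 10·log₁₀(10^(101.3/10)+10^(93.4/10)) = 101.95 dB SPL.
Then apply −20·log₁₀(9.5/3.8) = -7.96 dB → 94.0 dB SPL.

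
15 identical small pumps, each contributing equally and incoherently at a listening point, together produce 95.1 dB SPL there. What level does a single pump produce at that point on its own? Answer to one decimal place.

83.3 dB SPL

15 equal incoherent sources add 10·log₁₀(15) = 11.76 dB over one source.
L_one = 95.1 − 11.76 = 83.3 dB SPL.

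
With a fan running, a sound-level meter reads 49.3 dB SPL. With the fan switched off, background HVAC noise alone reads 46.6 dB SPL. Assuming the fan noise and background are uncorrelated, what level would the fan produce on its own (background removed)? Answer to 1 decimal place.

Background correction is a power subtraction:
L_src = 10·log₁₀(10^(49.3/10) − 10^(46.6/10)) = 10·log₁₀(39400) = 46.0 dB SPL.

46.0 dB SPL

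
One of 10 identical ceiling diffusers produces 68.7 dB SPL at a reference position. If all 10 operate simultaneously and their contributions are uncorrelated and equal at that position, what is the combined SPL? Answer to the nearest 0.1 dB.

10 equal incoherent sources raise the level by 10·log₁₀(10) = 10.00 dB.
L_total = 68.7 + 10.00 = 78.7 dB SPL.

78.7 dB SPL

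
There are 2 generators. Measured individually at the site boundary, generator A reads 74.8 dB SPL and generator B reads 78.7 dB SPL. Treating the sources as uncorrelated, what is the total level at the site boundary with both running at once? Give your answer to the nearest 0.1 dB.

80.2 dB SPL

Incoherent sources sum as intensities:
L_total = 10·log₁₀(10^(74.8/10) + 10^(78.7/10)) = 10·log₁₀(104300000) = 80.2 dB SPL.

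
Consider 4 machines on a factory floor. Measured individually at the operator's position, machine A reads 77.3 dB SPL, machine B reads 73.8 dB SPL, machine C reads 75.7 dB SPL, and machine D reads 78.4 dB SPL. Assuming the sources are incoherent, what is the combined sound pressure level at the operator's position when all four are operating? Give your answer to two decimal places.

Uncorrelated sources add in intensity (power), not in dB.
L_total = 10·log₁₀(10^(77.3/10) + 10^(73.8/10) + 10^(75.7/10) + 10^(78.4/10)) = 10·log₁₀(184000000) = 82.65 dB SPL.

82.65 dB SPL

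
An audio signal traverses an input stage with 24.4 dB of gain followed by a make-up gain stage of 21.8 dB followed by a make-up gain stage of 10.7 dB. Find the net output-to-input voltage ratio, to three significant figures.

Net gain = 24.4 + 21.8 + 10.7 = 56.9 dB.
Voltage ratio = 10^(56.9/20) = 700.

700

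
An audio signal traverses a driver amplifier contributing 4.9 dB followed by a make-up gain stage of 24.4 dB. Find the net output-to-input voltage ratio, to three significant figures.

29.2

Net gain = 4.9 + 24.4 = 29.3 dB.
Voltage ratio = 10^(29.3/20) = 29.2.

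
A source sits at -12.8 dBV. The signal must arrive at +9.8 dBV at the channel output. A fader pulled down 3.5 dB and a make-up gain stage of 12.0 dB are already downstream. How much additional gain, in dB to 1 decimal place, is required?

The required make-up gain is the shortfall in the dB sum.
G = +9.8 − (-12.8) + 3.5 − 12.0 = 14.1 dB.

14.1 dB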